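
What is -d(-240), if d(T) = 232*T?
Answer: 55680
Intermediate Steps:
-d(-240) = -232*(-240) = -1*(-55680) = 55680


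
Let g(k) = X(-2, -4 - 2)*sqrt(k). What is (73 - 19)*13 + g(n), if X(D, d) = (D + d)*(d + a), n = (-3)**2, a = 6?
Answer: 702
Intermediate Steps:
n = 9
X(D, d) = (6 + d)*(D + d) (X(D, d) = (D + d)*(d + 6) = (D + d)*(6 + d) = (6 + d)*(D + d))
g(k) = 0 (g(k) = ((-4 - 2)**2 + 6*(-2) + 6*(-4 - 2) - 2*(-4 - 2))*sqrt(k) = ((-6)**2 - 12 + 6*(-6) - 2*(-6))*sqrt(k) = (36 - 12 - 36 + 12)*sqrt(k) = 0*sqrt(k) = 0)
(73 - 19)*13 + g(n) = (73 - 19)*13 + 0 = 54*13 + 0 = 702 + 0 = 702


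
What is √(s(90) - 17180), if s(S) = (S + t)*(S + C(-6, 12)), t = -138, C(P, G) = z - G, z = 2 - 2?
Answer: 2*I*√5231 ≈ 144.65*I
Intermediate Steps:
z = 0
C(P, G) = -G (C(P, G) = 0 - G = -G)
s(S) = (-138 + S)*(-12 + S) (s(S) = (S - 138)*(S - 1*12) = (-138 + S)*(S - 12) = (-138 + S)*(-12 + S))
√(s(90) - 17180) = √((1656 + 90² - 150*90) - 17180) = √((1656 + 8100 - 13500) - 17180) = √(-3744 - 17180) = √(-20924) = 2*I*√5231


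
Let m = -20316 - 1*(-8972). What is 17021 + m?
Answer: 5677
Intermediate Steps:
m = -11344 (m = -20316 + 8972 = -11344)
17021 + m = 17021 - 11344 = 5677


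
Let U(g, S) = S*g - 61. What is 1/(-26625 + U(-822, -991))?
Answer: 1/787916 ≈ 1.2692e-6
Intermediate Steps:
U(g, S) = -61 + S*g
1/(-26625 + U(-822, -991)) = 1/(-26625 + (-61 - 991*(-822))) = 1/(-26625 + (-61 + 814602)) = 1/(-26625 + 814541) = 1/787916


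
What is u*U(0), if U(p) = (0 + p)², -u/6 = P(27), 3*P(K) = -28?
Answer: 0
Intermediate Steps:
P(K) = -28/3 (P(K) = (⅓)*(-28) = -28/3)
u = 56 (u = -6*(-28/3) = 56)
U(p) = p²
u*U(0) = 56*0² = 56*0 = 0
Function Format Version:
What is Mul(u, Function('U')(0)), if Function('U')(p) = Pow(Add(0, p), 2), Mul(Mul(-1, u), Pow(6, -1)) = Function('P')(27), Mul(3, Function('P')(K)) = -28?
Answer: 0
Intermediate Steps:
Function('P')(K) = Rational(-28, 3) (Function('P')(K) = Mul(Rational(1, 3), -28) = Rational(-28, 3))
u = 56 (u = Mul(-6, Rational(-28, 3)) = 56)
Function('U')(p) = Pow(p, 2)
Mul(u, Function('U')(0)) = Mul(56, Pow(0, 2)) = Mul(56, 0) = 0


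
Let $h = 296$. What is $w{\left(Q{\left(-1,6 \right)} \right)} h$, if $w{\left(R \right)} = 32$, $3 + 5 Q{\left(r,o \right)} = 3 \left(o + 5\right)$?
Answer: $9472$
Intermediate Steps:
$Q{\left(r,o \right)} = \frac{12}{5} + \frac{3 o}{5}$ ($Q{\left(r,o \right)} = - \frac{3}{5} + \frac{3 \left(o + 5\right)}{5} = - \frac{3}{5} + \frac{3 \left(5 + o\right)}{5} = - \frac{3}{5} + \frac{15 + 3 o}{5} = - \frac{3}{5} + \left(3 + \frac{3 o}{5}\right) = \frac{12}{5} + \frac{3 o}{5}$)
$w{\left(Q{\left(-1,6 \right)} \right)} h = 32 \cdot 296 = 9472$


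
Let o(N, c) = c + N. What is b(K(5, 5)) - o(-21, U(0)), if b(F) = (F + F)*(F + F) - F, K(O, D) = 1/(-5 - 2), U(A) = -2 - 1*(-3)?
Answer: 991/49 ≈ 20.224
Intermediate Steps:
U(A) = 1 (U(A) = -2 + 3 = 1)
K(O, D) = -⅐ (K(O, D) = 1/(-7) = -⅐)
o(N, c) = N + c
b(F) = -F + 4*F² (b(F) = (2*F)*(2*F) - F = 4*F² - F = -F + 4*F²)
b(K(5, 5)) - o(-21, U(0)) = -(-1 + 4*(-⅐))/7 - (-21 + 1) = -(-1 - 4/7)/7 - 1*(-20) = -⅐*(-11/7) + 20 = 11/49 + 20 = 991/49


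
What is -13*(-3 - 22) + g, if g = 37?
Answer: 362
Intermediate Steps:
-13*(-3 - 22) + g = -13*(-3 - 22) + 37 = -13*(-25) + 37 = 325 + 37 = 362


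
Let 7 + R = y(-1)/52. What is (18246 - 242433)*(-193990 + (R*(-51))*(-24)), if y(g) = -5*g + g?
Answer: 590066909610/13 ≈ 4.5390e+10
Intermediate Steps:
y(g) = -4*g
R = -90/13 (R = -7 - 4*(-1)/52 = -7 + 4*(1/52) = -7 + 1/13 = -90/13 ≈ -6.9231)
(18246 - 242433)*(-193990 + (R*(-51))*(-24)) = (18246 - 242433)*(-193990 - 90/13*(-51)*(-24)) = -224187*(-193990 + (4590/13)*(-24)) = -224187*(-193990 - 110160/13) = -224187*(-2632030/13) = 590066909610/13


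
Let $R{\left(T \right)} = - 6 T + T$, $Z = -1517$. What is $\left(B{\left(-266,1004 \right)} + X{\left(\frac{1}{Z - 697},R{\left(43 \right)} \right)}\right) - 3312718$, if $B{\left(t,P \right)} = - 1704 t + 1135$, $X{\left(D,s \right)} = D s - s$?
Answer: $- \frac{6327842041}{2214} \approx -2.8581 \cdot 10^{6}$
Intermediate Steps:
$R{\left(T \right)} = - 5 T$
$X{\left(D,s \right)} = - s + D s$
$B{\left(t,P \right)} = 1135 - 1704 t$
$\left(B{\left(-266,1004 \right)} + X{\left(\frac{1}{Z - 697},R{\left(43 \right)} \right)}\right) - 3312718 = \left(\left(1135 - -453264\right) + \left(-5\right) 43 \left(-1 + \frac{1}{-1517 - 697}\right)\right) - 3312718 = \left(\left(1135 + 453264\right) - 215 \left(-1 + \frac{1}{-2214}\right)\right) - 3312718 = \left(454399 - 215 \left(-1 - \frac{1}{2214}\right)\right) - 3312718 = \left(454399 - - \frac{476225}{2214}\right) - 3312718 = \left(454399 + \frac{476225}{2214}\right) - 3312718 = \frac{1006515611}{2214} - 3312718 = - \frac{6327842041}{2214}$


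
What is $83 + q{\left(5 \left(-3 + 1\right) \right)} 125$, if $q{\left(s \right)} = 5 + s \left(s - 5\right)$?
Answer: $19458$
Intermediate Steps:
$q{\left(s \right)} = 5 + s \left(-5 + s\right)$
$83 + q{\left(5 \left(-3 + 1\right) \right)} 125 = 83 + \left(5 + \left(5 \left(-3 + 1\right)\right)^{2} - 5 \cdot 5 \left(-3 + 1\right)\right) 125 = 83 + \left(5 + \left(5 \left(-2\right)\right)^{2} - 5 \cdot 5 \left(-2\right)\right) 125 = 83 + \left(5 + \left(-10\right)^{2} - -50\right) 125 = 83 + \left(5 + 100 + 50\right) 125 = 83 + 155 \cdot 125 = 83 + 19375 = 19458$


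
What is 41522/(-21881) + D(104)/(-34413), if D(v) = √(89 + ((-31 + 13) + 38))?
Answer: -41522/21881 - √109/34413 ≈ -1.8979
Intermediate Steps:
D(v) = √109 (D(v) = √(89 + (-18 + 38)) = √(89 + 20) = √109)
41522/(-21881) + D(104)/(-34413) = 41522/(-21881) + √109/(-34413) = 41522*(-1/21881) + √109*(-1/34413) = -41522/21881 - √109/34413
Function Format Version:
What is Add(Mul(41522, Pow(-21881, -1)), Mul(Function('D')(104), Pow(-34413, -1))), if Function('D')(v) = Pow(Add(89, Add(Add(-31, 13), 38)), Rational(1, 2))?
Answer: Add(Rational(-41522, 21881), Mul(Rational(-1, 34413), Pow(109, Rational(1, 2)))) ≈ -1.8979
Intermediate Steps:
Function('D')(v) = Pow(109, Rational(1, 2)) (Function('D')(v) = Pow(Add(89, Add(-18, 38)), Rational(1, 2)) = Pow(Add(89, 20), Rational(1, 2)) = Pow(109, Rational(1, 2)))
Add(Mul(41522, Pow(-21881, -1)), Mul(Function('D')(104), Pow(-34413, -1))) = Add(Mul(41522, Pow(-21881, -1)), Mul(Pow(109, Rational(1, 2)), Pow(-34413, -1))) = Add(Mul(41522, Rational(-1, 21881)), Mul(Pow(109, Rational(1, 2)), Rational(-1, 34413))) = Add(Rational(-41522, 21881), Mul(Rational(-1, 34413), Pow(109, Rational(1, 2))))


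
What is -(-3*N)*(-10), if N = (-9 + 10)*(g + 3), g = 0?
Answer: -90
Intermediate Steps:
N = 3 (N = (-9 + 10)*(0 + 3) = 1*3 = 3)
-(-3*N)*(-10) = -(-3*3)*(-10) = -(-9)*(-10) = -1*90 = -90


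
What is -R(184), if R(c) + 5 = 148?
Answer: -143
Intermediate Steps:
R(c) = 143 (R(c) = -5 + 148 = 143)
-R(184) = -1*143 = -143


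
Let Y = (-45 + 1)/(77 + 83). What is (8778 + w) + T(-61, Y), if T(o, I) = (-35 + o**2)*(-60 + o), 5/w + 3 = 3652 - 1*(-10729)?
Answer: -6286464179/14378 ≈ -4.3723e+5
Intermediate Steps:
w = 5/14378 (w = 5/(-3 + (3652 - 1*(-10729))) = 5/(-3 + (3652 + 10729)) = 5/(-3 + 14381) = 5/14378 ≈ 0.00034775)
Y = -11/40 (Y = -44/160 = -44*1/160 = -11/40 ≈ -0.27500)
T(o, I) = (-60 + o)*(-35 + o**2)
(8778 + w) + T(-61, Y) = (8778 + 5/14378) + (2100 + (-61)**3 - 60*(-61)**2 - 35*(-61)) = 126210089/14378 + (2100 - 226981 - 60*3721 + 2135) = 126210089/14378 + (2100 - 226981 - 223260 + 2135) = 126210089/14378 - 446006 = -6286464179/14378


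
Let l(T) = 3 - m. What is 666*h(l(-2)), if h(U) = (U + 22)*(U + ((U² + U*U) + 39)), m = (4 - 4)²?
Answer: 999000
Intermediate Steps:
m = 0 (m = 0² = 0)
l(T) = 3 (l(T) = 3 - 1*0 = 3 + 0 = 3)
h(U) = (22 + U)*(39 + U + 2*U²) (h(U) = (22 + U)*(U + ((U² + U²) + 39)) = (22 + U)*(U + (2*U² + 39)) = (22 + U)*(U + (39 + 2*U²)) = (22 + U)*(39 + U + 2*U²))
666*h(l(-2)) = 666*(858 + 2*3³ + 45*3² + 61*3) = 666*(858 + 2*27 + 45*9 + 183) = 666*(858 + 54 + 405 + 183) = 666*1500 = 999000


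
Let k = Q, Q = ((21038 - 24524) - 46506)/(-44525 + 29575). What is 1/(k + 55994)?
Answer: 7475/418580146 ≈ 1.7858e-5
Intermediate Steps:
Q = 24996/7475 (Q = (-3486 - 46506)/(-14950) = -49992*(-1/14950) = 24996/7475 ≈ 3.3439)
k = 24996/7475 ≈ 3.3439
1/(k + 55994) = 1/(24996/7475 + 55994) = 1/(418580146/7475) = 7475/418580146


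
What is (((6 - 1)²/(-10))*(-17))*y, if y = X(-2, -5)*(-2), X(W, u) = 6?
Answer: -510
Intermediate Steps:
y = -12 (y = 6*(-2) = -12)
(((6 - 1)²/(-10))*(-17))*y = (((6 - 1)²/(-10))*(-17))*(-12) = ((5²*(-⅒))*(-17))*(-12) = ((25*(-⅒))*(-17))*(-12) = -5/2*(-17)*(-12) = (85/2)*(-12) = -510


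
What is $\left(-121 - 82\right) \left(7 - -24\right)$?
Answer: $-6293$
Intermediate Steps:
$\left(-121 - 82\right) \left(7 - -24\right) = - 203 \left(7 + 24\right) = \left(-203\right) 31 = -6293$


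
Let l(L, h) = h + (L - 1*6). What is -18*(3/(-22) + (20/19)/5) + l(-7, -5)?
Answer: -4041/209 ≈ -19.335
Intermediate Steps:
l(L, h) = -6 + L + h (l(L, h) = h + (L - 6) = h + (-6 + L) = -6 + L + h)
-18*(3/(-22) + (20/19)/5) + l(-7, -5) = -18*(3/(-22) + (20/19)/5) + (-6 - 7 - 5) = -18*(3*(-1/22) + (20*(1/19))*(1/5)) - 18 = -18*(-3/22 + (20/19)*(1/5)) - 18 = -18*(-3/22 + 4/19) - 18 = -18*31/418 - 18 = -279/209 - 18 = -4041/209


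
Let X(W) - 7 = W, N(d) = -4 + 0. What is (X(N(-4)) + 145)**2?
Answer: 21904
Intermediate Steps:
N(d) = -4
X(W) = 7 + W
(X(N(-4)) + 145)**2 = ((7 - 4) + 145)**2 = (3 + 145)**2 = 148**2 = 21904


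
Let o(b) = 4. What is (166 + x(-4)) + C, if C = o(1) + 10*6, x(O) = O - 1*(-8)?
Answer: 234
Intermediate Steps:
x(O) = 8 + O (x(O) = O + 8 = 8 + O)
C = 64 (C = 4 + 10*6 = 4 + 60 = 64)
(166 + x(-4)) + C = (166 + (8 - 4)) + 64 = (166 + 4) + 64 = 170 + 64 = 234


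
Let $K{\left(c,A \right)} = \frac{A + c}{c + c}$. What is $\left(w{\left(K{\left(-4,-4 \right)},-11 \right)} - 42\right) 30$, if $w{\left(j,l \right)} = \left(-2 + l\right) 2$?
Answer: $-2040$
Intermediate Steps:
$K{\left(c,A \right)} = \frac{A + c}{2 c}$
$w{\left(j,l \right)} = -4 + 2 l$
$\left(w{\left(K{\left(-4,-4 \right)},-11 \right)} - 42\right) 30 = \left(\left(-4 + 2 \left(-11\right)\right) - 42\right) 30 = \left(\left(-4 - 22\right) - 42\right) 30 = \left(-26 - 42\right) 30 = \left(-68\right) 30 = -2040$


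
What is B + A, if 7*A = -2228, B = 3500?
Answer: 22272/7 ≈ 3181.7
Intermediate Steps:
A = -2228/7 (A = (1/7)*(-2228) = -2228/7 ≈ -318.29)
B + A = 3500 - 2228/7 = 22272/7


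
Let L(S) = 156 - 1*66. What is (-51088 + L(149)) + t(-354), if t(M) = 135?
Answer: -50863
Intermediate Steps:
L(S) = 90 (L(S) = 156 - 66 = 90)
(-51088 + L(149)) + t(-354) = (-51088 + 90) + 135 = -50998 + 135 = -50863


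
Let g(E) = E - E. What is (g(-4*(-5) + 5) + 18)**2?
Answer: 324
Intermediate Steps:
g(E) = 0
(g(-4*(-5) + 5) + 18)**2 = (0 + 18)**2 = 18**2 = 324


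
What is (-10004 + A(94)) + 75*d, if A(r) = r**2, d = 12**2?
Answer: 9632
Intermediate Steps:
d = 144
(-10004 + A(94)) + 75*d = (-10004 + 94**2) + 75*144 = (-10004 + 8836) + 10800 = -1168 + 10800 = 9632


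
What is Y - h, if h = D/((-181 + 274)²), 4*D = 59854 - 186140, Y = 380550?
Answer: 6582817043/17298 ≈ 3.8055e+5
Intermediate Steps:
D = -63143/2 (D = (59854 - 186140)/4 = (¼)*(-126286) = -63143/2 ≈ -31572.)
h = -63143/17298 (h = -63143/(2*(-181 + 274)²) = -63143/(2*(93²)) = -63143/2/8649 = -63143/2*1/8649 = -63143/17298 ≈ -3.6503)
Y - h = 380550 - 1*(-63143/17298) = 380550 + 63143/17298 = 6582817043/17298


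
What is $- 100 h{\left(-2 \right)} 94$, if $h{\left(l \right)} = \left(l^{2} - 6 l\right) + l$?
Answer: $-131600$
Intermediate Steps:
$h{\left(l \right)} = l^{2} - 5 l$
$- 100 h{\left(-2 \right)} 94 = - 100 \left(- 2 \left(-5 - 2\right)\right) 94 = - 100 \left(\left(-2\right) \left(-7\right)\right) 94 = \left(-100\right) 14 \cdot 94 = \left(-1400\right) 94 = -131600$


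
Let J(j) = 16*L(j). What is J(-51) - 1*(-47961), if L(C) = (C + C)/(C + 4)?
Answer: 2255799/47 ≈ 47996.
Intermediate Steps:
L(C) = 2*C/(4 + C) (L(C) = (2*C)/(4 + C) = 2*C/(4 + C))
J(j) = 32*j/(4 + j) (J(j) = 16*(2*j/(4 + j)) = 32*j/(4 + j))
J(-51) - 1*(-47961) = 32*(-51)/(4 - 51) - 1*(-47961) = 32*(-51)/(-47) + 47961 = 32*(-51)*(-1/47) + 47961 = 1632/47 + 47961 = 2255799/47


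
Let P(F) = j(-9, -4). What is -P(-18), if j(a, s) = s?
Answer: 4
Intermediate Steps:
P(F) = -4
-P(-18) = -1*(-4) = 4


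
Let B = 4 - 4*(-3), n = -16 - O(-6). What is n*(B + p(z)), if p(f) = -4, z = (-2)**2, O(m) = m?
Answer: -120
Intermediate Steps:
z = 4
n = -10 (n = -16 - 1*(-6) = -16 + 6 = -10)
B = 16 (B = 4 + 12 = 16)
n*(B + p(z)) = -10*(16 - 4) = -10*12 = -120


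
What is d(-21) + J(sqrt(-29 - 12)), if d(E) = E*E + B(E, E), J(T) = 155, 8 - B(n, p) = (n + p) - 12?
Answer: 658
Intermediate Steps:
B(n, p) = 20 - n - p (B(n, p) = 8 - ((n + p) - 12) = 8 - (-12 + n + p) = 8 + (12 - n - p) = 20 - n - p)
d(E) = 20 + E**2 - 2*E (d(E) = E*E + (20 - E - E) = E**2 + (20 - 2*E) = 20 + E**2 - 2*E)
d(-21) + J(sqrt(-29 - 12)) = (20 + (-21)**2 - 2*(-21)) + 155 = (20 + 441 + 42) + 155 = 503 + 155 = 658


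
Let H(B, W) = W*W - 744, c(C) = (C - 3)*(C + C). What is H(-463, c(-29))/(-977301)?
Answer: -3443992/977301 ≈ -3.5240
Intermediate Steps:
c(C) = 2*C*(-3 + C) (c(C) = (-3 + C)*(2*C) = 2*C*(-3 + C))
H(B, W) = -744 + W² (H(B, W) = W² - 744 = -744 + W²)
H(-463, c(-29))/(-977301) = (-744 + (2*(-29)*(-3 - 29))²)/(-977301) = (-744 + (2*(-29)*(-32))²)*(-1/977301) = (-744 + 1856²)*(-1/977301) = (-744 + 3444736)*(-1/977301) = 3443992*(-1/977301) = -3443992/977301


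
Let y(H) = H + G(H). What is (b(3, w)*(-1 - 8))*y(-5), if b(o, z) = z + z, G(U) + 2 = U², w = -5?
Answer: 1620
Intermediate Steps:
G(U) = -2 + U²
b(o, z) = 2*z
y(H) = -2 + H + H² (y(H) = H + (-2 + H²) = -2 + H + H²)
(b(3, w)*(-1 - 8))*y(-5) = ((2*(-5))*(-1 - 8))*(-2 - 5 + (-5)²) = (-10*(-9))*(-2 - 5 + 25) = 90*18 = 1620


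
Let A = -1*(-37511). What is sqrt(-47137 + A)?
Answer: I*sqrt(9626) ≈ 98.112*I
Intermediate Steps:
A = 37511
sqrt(-47137 + A) = sqrt(-47137 + 37511) = sqrt(-9626) = I*sqrt(9626)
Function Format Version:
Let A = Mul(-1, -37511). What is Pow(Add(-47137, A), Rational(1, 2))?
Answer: Mul(I, Pow(9626, Rational(1, 2))) ≈ Mul(98.112, I)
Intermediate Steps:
A = 37511
Pow(Add(-47137, A), Rational(1, 2)) = Pow(Add(-47137, 37511), Rational(1, 2)) = Pow(-9626, Rational(1, 2)) = Mul(I, Pow(9626, Rational(1, 2)))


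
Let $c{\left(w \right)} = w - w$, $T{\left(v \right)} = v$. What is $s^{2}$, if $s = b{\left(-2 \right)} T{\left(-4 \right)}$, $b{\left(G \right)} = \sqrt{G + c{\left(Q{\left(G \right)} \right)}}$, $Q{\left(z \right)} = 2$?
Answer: $-32$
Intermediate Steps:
$c{\left(w \right)} = 0$
$b{\left(G \right)} = \sqrt{G}$ ($b{\left(G \right)} = \sqrt{G + 0} = \sqrt{G}$)
$s = - 4 i \sqrt{2}$ ($s = \sqrt{-2} \left(-4\right) = i \sqrt{2} \left(-4\right) = - 4 i \sqrt{2} \approx - 5.6569 i$)
$s^{2} = \left(- 4 i \sqrt{2}\right)^{2} = -32$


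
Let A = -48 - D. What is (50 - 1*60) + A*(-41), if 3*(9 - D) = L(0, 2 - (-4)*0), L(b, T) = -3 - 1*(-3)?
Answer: 2327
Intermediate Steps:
L(b, T) = 0 (L(b, T) = -3 + 3 = 0)
D = 9 (D = 9 - 1/3*0 = 9 + 0 = 9)
A = -57 (A = -48 - 1*9 = -48 - 9 = -57)
(50 - 1*60) + A*(-41) = (50 - 1*60) - 57*(-41) = (50 - 60) + 2337 = -10 + 2337 = 2327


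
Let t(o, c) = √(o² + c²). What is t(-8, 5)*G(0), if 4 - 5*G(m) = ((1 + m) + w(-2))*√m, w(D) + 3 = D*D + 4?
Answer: 4*√89/5 ≈ 7.5472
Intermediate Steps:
w(D) = 1 + D² (w(D) = -3 + (D*D + 4) = -3 + (D² + 4) = -3 + (4 + D²) = 1 + D²)
t(o, c) = √(c² + o²)
G(m) = ⅘ - √m*(6 + m)/5 (G(m) = ⅘ - ((1 + m) + (1 + (-2)²))*√m/5 = ⅘ - ((1 + m) + (1 + 4))*√m/5 = ⅘ - ((1 + m) + 5)*√m/5 = ⅘ - (6 + m)*√m/5 = ⅘ - √m*(6 + m)/5)
t(-8, 5)*G(0) = √(5² + (-8)²)*(⅘ - 6*√0/5 - 0^(3/2)/5) = √(25 + 64)*(⅘ - 6/5*0 - ⅕*0) = √89*(⅘ + 0 + 0) = √89*(⅘) = 4*√89/5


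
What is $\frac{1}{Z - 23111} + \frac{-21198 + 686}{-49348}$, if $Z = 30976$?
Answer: $\frac{3103389}{7463885} \approx 0.41579$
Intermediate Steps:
$\frac{1}{Z - 23111} + \frac{-21198 + 686}{-49348} = \frac{1}{30976 - 23111} + \frac{-21198 + 686}{-49348} = \frac{1}{7865} - - \frac{5128}{12337} = \frac{1}{7865} + \frac{5128}{12337} = \frac{3103389}{7463885}$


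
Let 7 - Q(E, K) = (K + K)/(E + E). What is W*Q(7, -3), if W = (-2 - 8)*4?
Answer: -2080/7 ≈ -297.14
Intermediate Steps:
Q(E, K) = 7 - K/E (Q(E, K) = 7 - (K + K)/(E + E) = 7 - 2*K/(2*E) = 7 - 2*K*1/(2*E) = 7 - K/E)
W = -40 (W = -10*4 = -40)
W*Q(7, -3) = -40*(7 - 1*(-3)/7) = -40*(7 - 1*(-3)*1/7) = -40*(7 + 3/7) = -40*52/7 = -2080/7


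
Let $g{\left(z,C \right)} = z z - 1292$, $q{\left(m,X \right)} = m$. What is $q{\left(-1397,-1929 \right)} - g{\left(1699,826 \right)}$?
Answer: $-2886706$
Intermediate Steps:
$g{\left(z,C \right)} = -1292 + z^{2}$ ($g{\left(z,C \right)} = z^{2} - 1292 = -1292 + z^{2}$)
$q{\left(-1397,-1929 \right)} - g{\left(1699,826 \right)} = -1397 - \left(-1292 + 1699^{2}\right) = -1397 - \left(-1292 + 2886601\right) = -1397 - 2885309 = -2886706$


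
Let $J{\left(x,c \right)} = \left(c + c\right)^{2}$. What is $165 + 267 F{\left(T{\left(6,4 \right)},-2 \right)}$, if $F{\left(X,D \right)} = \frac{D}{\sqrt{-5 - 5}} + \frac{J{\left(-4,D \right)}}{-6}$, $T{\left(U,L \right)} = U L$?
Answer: $-547 + \frac{267 i \sqrt{10}}{5} \approx -547.0 + 168.87 i$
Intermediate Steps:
$T{\left(U,L \right)} = L U$
$J{\left(x,c \right)} = 4 c^{2}$ ($J{\left(x,c \right)} = \left(2 c\right)^{2} = 4 c^{2}$)
$F{\left(X,D \right)} = - \frac{2 D^{2}}{3} - \frac{i D \sqrt{10}}{10}$ ($F{\left(X,D \right)} = \frac{D}{\sqrt{-5 - 5}} + \frac{4 D^{2}}{-6} = \frac{D}{\sqrt{-10}} + 4 D^{2} \left(- \frac{1}{6}\right) = \frac{D}{i \sqrt{10}} - \frac{2 D^{2}}{3} = D \left(- \frac{i \sqrt{10}}{10}\right) - \frac{2 D^{2}}{3} = - \frac{i D \sqrt{10}}{10} - \frac{2 D^{2}}{3} = - \frac{2 D^{2}}{3} - \frac{i D \sqrt{10}}{10}$)
$165 + 267 F{\left(T{\left(6,4 \right)},-2 \right)} = 165 + 267 \cdot \frac{1}{30} \left(-2\right) \left(\left(-20\right) \left(-2\right) - 3 i \sqrt{10}\right) = 165 + 267 \cdot \frac{1}{30} \left(-2\right) \left(40 - 3 i \sqrt{10}\right) = 165 + 267 \left(- \frac{8}{3} + \frac{i \sqrt{10}}{5}\right) = 165 - \left(712 - \frac{267 i \sqrt{10}}{5}\right) = -547 + \frac{267 i \sqrt{10}}{5}$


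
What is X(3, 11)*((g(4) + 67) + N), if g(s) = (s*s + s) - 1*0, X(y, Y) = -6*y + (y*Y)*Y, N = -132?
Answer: -15525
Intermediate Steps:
X(y, Y) = -6*y + y*Y² (X(y, Y) = -6*y + (Y*y)*Y = -6*y + y*Y²)
g(s) = s + s² (g(s) = (s² + s) + 0 = (s + s²) + 0 = s + s²)
X(3, 11)*((g(4) + 67) + N) = (3*(-6 + 11²))*((4*(1 + 4) + 67) - 132) = (3*(-6 + 121))*((4*5 + 67) - 132) = (3*115)*((20 + 67) - 132) = 345*(87 - 132) = 345*(-45) = -15525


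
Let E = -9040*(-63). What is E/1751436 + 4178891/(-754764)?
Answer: -63788953187/12240007788 ≈ -5.2115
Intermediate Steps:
E = 569520
E/1751436 + 4178891/(-754764) = 569520/1751436 + 4178891/(-754764) = 569520*(1/1751436) + 4178891*(-1/754764) = 15820/48651 - 4178891/754764 = -63788953187/12240007788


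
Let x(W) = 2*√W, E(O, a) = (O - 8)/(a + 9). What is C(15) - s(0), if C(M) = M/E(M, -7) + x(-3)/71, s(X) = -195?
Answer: 1395/7 + 2*I*√3/71 ≈ 199.29 + 0.04879*I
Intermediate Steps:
E(O, a) = (-8 + O)/(9 + a)
C(M) = M/(-4 + M/2) + 2*I*√3/71 (C(M) = M/(((-8 + M)/(9 - 7))) + (2*√(-3))/71 = M/(((-8 + M)/2)) + (2*(I*√3))*(1/71) = M/(((-8 + M)/2)) + (2*I*√3)*(1/71) = M/(-4 + M/2) + 2*I*√3/71)
C(15) - s(0) = 2*(71*15 + I*√3*(-8 + 15))/(71*(-8 + 15)) - 1*(-195) = (2/71)*(1065 + I*√3*7)/7 + 195 = (2/71)*(⅐)*(1065 + 7*I*√3) + 195 = (30/7 + 2*I*√3/71) + 195 = 1395/7 + 2*I*√3/71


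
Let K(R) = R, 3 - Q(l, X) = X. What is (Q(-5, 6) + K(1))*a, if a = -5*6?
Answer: 60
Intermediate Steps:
Q(l, X) = 3 - X
a = -30
(Q(-5, 6) + K(1))*a = ((3 - 1*6) + 1)*(-30) = ((3 - 6) + 1)*(-30) = (-3 + 1)*(-30) = -2*(-30) = 60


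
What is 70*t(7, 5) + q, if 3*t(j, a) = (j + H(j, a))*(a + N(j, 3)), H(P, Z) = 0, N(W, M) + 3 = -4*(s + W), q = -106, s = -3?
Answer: -7178/3 ≈ -2392.7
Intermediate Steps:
N(W, M) = 9 - 4*W (N(W, M) = -3 - 4*(-3 + W) = -3 + (12 - 4*W) = 9 - 4*W)
t(j, a) = j*(9 + a - 4*j)/3 (t(j, a) = ((j + 0)*(a + (9 - 4*j)))/3 = (j*(9 + a - 4*j))/3 = j*(9 + a - 4*j)/3)
70*t(7, 5) + q = 70*((⅓)*7*(9 + 5 - 4*7)) - 106 = 70*((⅓)*7*(9 + 5 - 28)) - 106 = 70*((⅓)*7*(-14)) - 106 = 70*(-98/3) - 106 = -6860/3 - 106 = -7178/3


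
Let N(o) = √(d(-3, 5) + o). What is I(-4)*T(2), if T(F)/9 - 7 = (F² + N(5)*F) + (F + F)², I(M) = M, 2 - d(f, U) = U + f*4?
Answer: -972 - 72*√14 ≈ -1241.4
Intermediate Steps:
d(f, U) = 2 - U - 4*f (d(f, U) = 2 - (U + f*4) = 2 - (U + 4*f) = 2 + (-U - 4*f) = 2 - U - 4*f)
N(o) = √(9 + o) (N(o) = √((2 - 1*5 - 4*(-3)) + o) = √((2 - 5 + 12) + o) = √(9 + o))
T(F) = 63 + 45*F² + 9*F*√14 (T(F) = 63 + 9*((F² + √(9 + 5)*F) + (F + F)²) = 63 + 9*((F² + √14*F) + (2*F)²) = 63 + 9*((F² + F*√14) + 4*F²) = 63 + 9*(5*F² + F*√14) = 63 + (45*F² + 9*F*√14) = 63 + 45*F² + 9*F*√14)
I(-4)*T(2) = -4*(63 + 45*2² + 9*2*√14) = -4*(63 + 45*4 + 18*√14) = -4*(63 + 180 + 18*√14) = -4*(243 + 18*√14) = -972 - 72*√14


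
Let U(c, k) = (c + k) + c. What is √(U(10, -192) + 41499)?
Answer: 17*√143 ≈ 203.29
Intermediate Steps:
U(c, k) = k + 2*c
√(U(10, -192) + 41499) = √((-192 + 2*10) + 41499) = √((-192 + 20) + 41499) = √(-172 + 41499) = √41327 = 17*√143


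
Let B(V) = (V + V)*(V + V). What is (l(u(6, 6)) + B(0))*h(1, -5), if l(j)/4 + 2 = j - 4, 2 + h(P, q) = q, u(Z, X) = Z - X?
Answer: 168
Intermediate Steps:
B(V) = 4*V**2 (B(V) = (2*V)*(2*V) = 4*V**2)
h(P, q) = -2 + q
l(j) = -24 + 4*j (l(j) = -8 + 4*(j - 4) = -8 + 4*(-4 + j) = -8 + (-16 + 4*j) = -24 + 4*j)
(l(u(6, 6)) + B(0))*h(1, -5) = ((-24 + 4*(6 - 1*6)) + 4*0**2)*(-2 - 5) = ((-24 + 4*(6 - 6)) + 4*0)*(-7) = ((-24 + 4*0) + 0)*(-7) = ((-24 + 0) + 0)*(-7) = (-24 + 0)*(-7) = -24*(-7) = 168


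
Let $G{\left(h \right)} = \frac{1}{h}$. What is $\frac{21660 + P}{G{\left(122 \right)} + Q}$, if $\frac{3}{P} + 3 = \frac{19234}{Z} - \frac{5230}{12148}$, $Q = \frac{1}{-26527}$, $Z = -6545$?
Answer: $\frac{1183256283831255212}{445726048387} \approx 2.6547 \cdot 10^{6}$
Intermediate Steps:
$Q = - \frac{1}{26527} \approx -3.7697 \cdot 10^{-5}$
$P = - \frac{39754330}{84401827}$ ($P = \frac{3}{-3 + \left(\frac{19234}{-6545} - \frac{5230}{12148}\right)} = \frac{3}{-3 + \left(19234 \left(- \frac{1}{6545}\right) - \frac{2615}{6074}\right)} = \frac{3}{-3 - \frac{133942491}{39754330}} = \frac{3}{- \frac{253205481}{39754330}} = 3 \left(- \frac{39754330}{253205481}\right) = - \frac{39754330}{84401827} \approx -0.47101$)
$\frac{21660 + P}{G{\left(122 \right)} + Q} = \frac{21660 - \frac{39754330}{84401827}}{\frac{1}{122} - \frac{1}{26527}} = \frac{1828103818490}{84401827 \left(\frac{1}{122} - \frac{1}{26527}\right)} = \frac{1828103818490}{84401827 \cdot \frac{26405}{3236294}} = \frac{1828103818490}{84401827} \cdot \frac{3236294}{26405} = \frac{1183256283831255212}{445726048387}$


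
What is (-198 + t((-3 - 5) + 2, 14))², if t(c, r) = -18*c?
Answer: 8100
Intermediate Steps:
(-198 + t((-3 - 5) + 2, 14))² = (-198 - 18*((-3 - 5) + 2))² = (-198 - 18*(-8 + 2))² = (-198 - 18*(-6))² = (-198 + 108)² = (-90)² = 8100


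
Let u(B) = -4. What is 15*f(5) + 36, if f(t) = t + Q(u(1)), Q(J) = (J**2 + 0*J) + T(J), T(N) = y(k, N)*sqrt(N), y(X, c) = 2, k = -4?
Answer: 351 + 60*I ≈ 351.0 + 60.0*I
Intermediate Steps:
T(N) = 2*sqrt(N)
Q(J) = J**2 + 2*sqrt(J) (Q(J) = (J**2 + 0*J) + 2*sqrt(J) = (J**2 + 0) + 2*sqrt(J) = J**2 + 2*sqrt(J))
f(t) = 16 + t + 4*I (f(t) = t + ((-4)**2 + 2*sqrt(-4)) = t + (16 + 2*(2*I)) = t + (16 + 4*I) = 16 + t + 4*I)
15*f(5) + 36 = 15*(16 + 5 + 4*I) + 36 = 15*(21 + 4*I) + 36 = (315 + 60*I) + 36 = 351 + 60*I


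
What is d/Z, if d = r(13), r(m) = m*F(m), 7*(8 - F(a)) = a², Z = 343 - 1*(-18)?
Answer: -1469/2527 ≈ -0.58132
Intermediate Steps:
Z = 361 (Z = 343 + 18 = 361)
F(a) = 8 - a²/7
r(m) = m*(8 - m²/7)
d = -1469/7 (d = (⅐)*13*(56 - 1*13²) = (⅐)*13*(56 - 1*169) = (⅐)*13*(56 - 169) = (⅐)*13*(-113) = -1469/7 ≈ -209.86)
d/Z = -1469/7/361 = -1469/7*1/361 = -1469/2527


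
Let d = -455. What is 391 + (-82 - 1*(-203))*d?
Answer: -54664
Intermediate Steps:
391 + (-82 - 1*(-203))*d = 391 + (-82 - 1*(-203))*(-455) = 391 + (-82 + 203)*(-455) = 391 + 121*(-455) = 391 - 55055 = -54664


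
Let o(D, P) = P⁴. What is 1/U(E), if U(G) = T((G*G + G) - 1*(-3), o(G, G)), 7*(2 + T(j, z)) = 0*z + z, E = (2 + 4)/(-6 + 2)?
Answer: -112/143 ≈ -0.78322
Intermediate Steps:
E = -3/2 (E = 6/(-4) = 6*(-¼) = -3/2 ≈ -1.5000)
T(j, z) = -2 + z/7 (T(j, z) = -2 + (0*z + z)/7 = -2 + (0 + z)/7 = -2 + z/7)
U(G) = -2 + G⁴/7
1/U(E) = 1/(-2 + (-3/2)⁴/7) = 1/(-2 + (⅐)*(81/16)) = 1/(-2 + 81/112) = 1/(-143/112) = -112/143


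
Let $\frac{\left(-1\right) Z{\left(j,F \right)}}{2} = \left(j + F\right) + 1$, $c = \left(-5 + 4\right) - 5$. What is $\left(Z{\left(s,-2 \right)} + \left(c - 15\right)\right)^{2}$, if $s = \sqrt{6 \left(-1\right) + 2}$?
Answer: $345 + 152 i \approx 345.0 + 152.0 i$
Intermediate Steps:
$c = -6$ ($c = -1 - 5 = -6$)
$s = 2 i$ ($s = \sqrt{-6 + 2} = \sqrt{-4} = 2 i \approx 2.0 i$)
$Z{\left(j,F \right)} = -2 - 2 F - 2 j$ ($Z{\left(j,F \right)} = - 2 \left(\left(j + F\right) + 1\right) = - 2 \left(\left(F + j\right) + 1\right) = - 2 \left(1 + F + j\right) = -2 - 2 F - 2 j$)
$\left(Z{\left(s,-2 \right)} + \left(c - 15\right)\right)^{2} = \left(\left(-2 - -4 - 2 \cdot 2 i\right) - 21\right)^{2} = \left(\left(-2 + 4 - 4 i\right) - 21\right)^{2} = \left(\left(2 - 4 i\right) - 21\right)^{2} = \left(-19 - 4 i\right)^{2}$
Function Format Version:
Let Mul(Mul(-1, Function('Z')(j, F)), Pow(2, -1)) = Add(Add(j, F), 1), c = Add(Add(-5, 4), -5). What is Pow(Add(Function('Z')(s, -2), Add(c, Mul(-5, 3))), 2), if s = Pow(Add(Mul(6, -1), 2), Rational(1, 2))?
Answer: Add(345, Mul(152, I)) ≈ Add(345.00, Mul(152.00, I))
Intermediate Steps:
c = -6 (c = Add(-1, -5) = -6)
s = Mul(2, I) (s = Pow(Add(-6, 2), Rational(1, 2)) = Pow(-4, Rational(1, 2)) = Mul(2, I) ≈ Mul(2.0000, I))
Function('Z')(j, F) = Add(-2, Mul(-2, F), Mul(-2, j)) (Function('Z')(j, F) = Mul(-2, Add(Add(j, F), 1)) = Mul(-2, Add(Add(F, j), 1)) = Mul(-2, Add(1, F, j)) = Add(-2, Mul(-2, F), Mul(-2, j)))
Pow(Add(Function('Z')(s, -2), Add(c, Mul(-5, 3))), 2) = Pow(Add(Add(-2, Mul(-2, -2), Mul(-2, Mul(2, I))), Add(-6, Mul(-5, 3))), 2) = Pow(Add(Add(-2, 4, Mul(-4, I)), Add(-6, -15)), 2) = Pow(Add(Add(2, Mul(-4, I)), -21), 2) = Pow(Add(-19, Mul(-4, I)), 2)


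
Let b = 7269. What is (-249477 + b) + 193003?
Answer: -49205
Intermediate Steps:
(-249477 + b) + 193003 = (-249477 + 7269) + 193003 = -242208 + 193003 = -49205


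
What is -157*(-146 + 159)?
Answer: -2041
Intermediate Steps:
-157*(-146 + 159) = -157*13 = -2041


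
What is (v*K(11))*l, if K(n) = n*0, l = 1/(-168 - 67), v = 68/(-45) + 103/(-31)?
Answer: 0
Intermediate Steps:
v = -6743/1395 (v = 68*(-1/45) + 103*(-1/31) = -68/45 - 103/31 = -6743/1395 ≈ -4.8337)
l = -1/235 (l = 1/(-235) = -1/235 ≈ -0.0042553)
K(n) = 0
(v*K(11))*l = -6743/1395*0*(-1/235) = 0*(-1/235) = 0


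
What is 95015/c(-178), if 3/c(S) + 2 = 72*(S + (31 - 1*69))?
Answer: -1477863310/3 ≈ -4.9262e+8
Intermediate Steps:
c(S) = 3/(-2738 + 72*S) (c(S) = 3/(-2 + 72*(S + (31 - 1*69))) = 3/(-2 + 72*(S + (31 - 69))) = 3/(-2 + 72*(S - 38)) = 3/(-2 + 72*(-38 + S)) = 3/(-2 + (-2736 + 72*S)) = 3/(-2738 + 72*S))
95015/c(-178) = 95015/((3/(2*(-1369 + 36*(-178))))) = 95015/((3/(2*(-1369 - 6408)))) = 95015/(((3/2)/(-7777))) = 95015/(((3/2)*(-1/7777))) = 95015/(-3/15554) = 95015*(-15554/3) = -1477863310/3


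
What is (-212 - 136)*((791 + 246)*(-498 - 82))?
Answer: 209308080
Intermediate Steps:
(-212 - 136)*((791 + 246)*(-498 - 82)) = -360876*(-580) = -348*(-601460) = 209308080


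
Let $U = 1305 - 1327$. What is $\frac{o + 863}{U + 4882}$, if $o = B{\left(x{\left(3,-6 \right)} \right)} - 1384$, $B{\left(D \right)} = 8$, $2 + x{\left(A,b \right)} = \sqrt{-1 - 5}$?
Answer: $- \frac{19}{180} \approx -0.10556$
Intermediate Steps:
$x{\left(A,b \right)} = -2 + i \sqrt{6}$ ($x{\left(A,b \right)} = -2 + \sqrt{-1 - 5} = -2 + \sqrt{-6} = -2 + i \sqrt{6}$)
$o = -1376$ ($o = 8 - 1384 = -1376$)
$U = -22$
$\frac{o + 863}{U + 4882} = \frac{-1376 + 863}{-22 + 4882} = - \frac{513}{4860} = \left(-513\right) \frac{1}{4860} = - \frac{19}{180}$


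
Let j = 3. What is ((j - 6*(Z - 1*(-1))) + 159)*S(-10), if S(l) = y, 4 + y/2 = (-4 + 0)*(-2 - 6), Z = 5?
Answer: 7056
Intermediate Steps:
y = 56 (y = -8 + 2*((-4 + 0)*(-2 - 6)) = -8 + 2*(-4*(-8)) = -8 + 2*32 = -8 + 64 = 56)
S(l) = 56
((j - 6*(Z - 1*(-1))) + 159)*S(-10) = ((3 - 6*(5 - 1*(-1))) + 159)*56 = ((3 - 6*(5 + 1)) + 159)*56 = ((3 - 6*6) + 159)*56 = ((3 - 36) + 159)*56 = (-33 + 159)*56 = 126*56 = 7056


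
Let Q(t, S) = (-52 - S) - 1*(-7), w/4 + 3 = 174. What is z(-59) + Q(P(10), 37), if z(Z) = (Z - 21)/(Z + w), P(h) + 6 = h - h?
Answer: -10266/125 ≈ -82.128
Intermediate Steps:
w = 684 (w = -12 + 4*174 = -12 + 696 = 684)
P(h) = -6 (P(h) = -6 + (h - h) = -6 + 0 = -6)
Q(t, S) = -45 - S (Q(t, S) = (-52 - S) + 7 = -45 - S)
z(Z) = (-21 + Z)/(684 + Z) (z(Z) = (Z - 21)/(Z + 684) = (-21 + Z)/(684 + Z))
z(-59) + Q(P(10), 37) = (-21 - 59)/(684 - 59) + (-45 - 1*37) = -80/625 + (-45 - 37) = (1/625)*(-80) - 82 = -16/125 - 82 = -10266/125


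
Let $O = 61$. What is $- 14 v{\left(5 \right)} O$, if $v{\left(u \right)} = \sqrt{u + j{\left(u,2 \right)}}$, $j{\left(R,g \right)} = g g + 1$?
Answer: $- 854 \sqrt{10} \approx -2700.6$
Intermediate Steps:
$j{\left(R,g \right)} = 1 + g^{2}$ ($j{\left(R,g \right)} = g^{2} + 1 = 1 + g^{2}$)
$v{\left(u \right)} = \sqrt{5 + u}$ ($v{\left(u \right)} = \sqrt{u + \left(1 + 2^{2}\right)} = \sqrt{u + \left(1 + 4\right)} = \sqrt{u + 5} = \sqrt{5 + u}$)
$- 14 v{\left(5 \right)} O = - 14 \sqrt{5 + 5} \cdot 61 = - 14 \sqrt{10} \cdot 61 = - 854 \sqrt{10}$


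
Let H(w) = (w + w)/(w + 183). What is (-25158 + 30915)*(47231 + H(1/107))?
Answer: 2662259722554/9791 ≈ 2.7191e+8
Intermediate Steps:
H(w) = 2*w/(183 + w) (H(w) = (2*w)/(183 + w) = 2*w/(183 + w))
(-25158 + 30915)*(47231 + H(1/107)) = (-25158 + 30915)*(47231 + 2/(107*(183 + 1/107))) = 5757*(47231 + 2*(1/107)/(183 + 1/107)) = 5757*(47231 + 2*(1/107)/(19582/107)) = 5757*(47231 + 2*(1/107)*(107/19582)) = 5757*(47231 + 1/9791) = 5757*(462438722/9791) = 2662259722554/9791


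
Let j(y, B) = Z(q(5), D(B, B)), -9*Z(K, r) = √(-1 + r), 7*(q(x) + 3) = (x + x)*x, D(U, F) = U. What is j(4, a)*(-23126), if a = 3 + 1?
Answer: 23126*√3/9 ≈ 4450.6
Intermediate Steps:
a = 4
q(x) = -3 + 2*x²/7 (q(x) = -3 + ((x + x)*x)/7 = -3 + ((2*x)*x)/7 = -3 + (2*x²)/7 = -3 + 2*x²/7)
Z(K, r) = -√(-1 + r)/9
j(y, B) = -√(-1 + B)/9
j(4, a)*(-23126) = -√(-1 + 4)/9*(-23126) = -√3/9*(-23126) = 23126*√3/9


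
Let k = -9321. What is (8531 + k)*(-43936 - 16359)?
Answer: 47633050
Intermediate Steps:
(8531 + k)*(-43936 - 16359) = (8531 - 9321)*(-43936 - 16359) = -790*(-60295) = 47633050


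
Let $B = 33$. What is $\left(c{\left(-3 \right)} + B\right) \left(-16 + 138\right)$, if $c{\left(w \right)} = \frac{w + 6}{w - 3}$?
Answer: $3965$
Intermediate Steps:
$c{\left(w \right)} = \frac{6 + w}{-3 + w}$
$\left(c{\left(-3 \right)} + B\right) \left(-16 + 138\right) = \left(\frac{6 - 3}{-3 - 3} + 33\right) \left(-16 + 138\right) = \left(\frac{1}{-6} \cdot 3 + 33\right) 122 = \left(\left(- \frac{1}{6}\right) 3 + 33\right) 122 = \left(- \frac{1}{2} + 33\right) 122 = \frac{65}{2} \cdot 122 = 3965$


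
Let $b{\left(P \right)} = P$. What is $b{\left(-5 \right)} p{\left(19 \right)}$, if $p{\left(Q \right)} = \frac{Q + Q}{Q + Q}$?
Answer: $-5$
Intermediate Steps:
$p{\left(Q \right)} = 1$ ($p{\left(Q \right)} = \frac{2 Q}{2 Q} = 2 Q \frac{1}{2 Q} = 1$)
$b{\left(-5 \right)} p{\left(19 \right)} = \left(-5\right) 1 = -5$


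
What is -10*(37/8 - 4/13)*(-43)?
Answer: 96535/52 ≈ 1856.4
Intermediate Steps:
-10*(37/8 - 4/13)*(-43) = -10*449/104*(-43) = -2245/52*(-43) = 96535/52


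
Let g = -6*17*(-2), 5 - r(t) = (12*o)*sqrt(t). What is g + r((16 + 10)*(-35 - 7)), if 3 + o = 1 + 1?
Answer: 209 + 24*I*sqrt(273) ≈ 209.0 + 396.54*I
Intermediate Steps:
o = -1 (o = -3 + (1 + 1) = -3 + 2 = -1)
r(t) = 5 + 12*sqrt(t) (r(t) = 5 - 12*(-1)*sqrt(t) = 5 - (-12)*sqrt(t) = 5 + 12*sqrt(t))
g = 204 (g = -102*(-2) = 204)
g + r((16 + 10)*(-35 - 7)) = 204 + (5 + 12*sqrt((16 + 10)*(-35 - 7))) = 204 + (5 + 12*sqrt(26*(-42))) = 204 + (5 + 12*sqrt(-1092)) = 204 + (5 + 12*(2*I*sqrt(273))) = 204 + (5 + 24*I*sqrt(273)) = 209 + 24*I*sqrt(273)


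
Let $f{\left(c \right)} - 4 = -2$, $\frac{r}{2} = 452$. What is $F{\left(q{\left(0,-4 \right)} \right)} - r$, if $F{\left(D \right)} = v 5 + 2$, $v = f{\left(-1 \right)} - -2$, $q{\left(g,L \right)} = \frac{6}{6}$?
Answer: $-882$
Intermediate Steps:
$r = 904$ ($r = 2 \cdot 452 = 904$)
$f{\left(c \right)} = 2$ ($f{\left(c \right)} = 4 - 2 = 2$)
$q{\left(g,L \right)} = 1$ ($q{\left(g,L \right)} = 6 \cdot \frac{1}{6} = 1$)
$v = 4$ ($v = 2 - -2 = 2 + 2 = 4$)
$F{\left(D \right)} = 22$ ($F{\left(D \right)} = 4 \cdot 5 + 2 = 20 + 2 = 22$)
$F{\left(q{\left(0,-4 \right)} \right)} - r = 22 - 904 = -882$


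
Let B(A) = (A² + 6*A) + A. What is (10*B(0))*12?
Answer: 0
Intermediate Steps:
B(A) = A² + 7*A
(10*B(0))*12 = (10*(0*(7 + 0)))*12 = (10*(0*7))*12 = (10*0)*12 = 0*12 = 0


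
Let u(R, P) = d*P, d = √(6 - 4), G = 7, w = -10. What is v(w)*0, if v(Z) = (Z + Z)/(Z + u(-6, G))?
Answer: 0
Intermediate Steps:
d = √2 ≈ 1.4142
u(R, P) = P*√2 (u(R, P) = √2*P = P*√2)
v(Z) = 2*Z/(Z + 7*√2) (v(Z) = (Z + Z)/(Z + 7*√2) = (2*Z)/(Z + 7*√2) = 2*Z/(Z + 7*√2))
v(w)*0 = (2*(-10)/(-10 + 7*√2))*0 = -20/(-10 + 7*√2)*0 = 0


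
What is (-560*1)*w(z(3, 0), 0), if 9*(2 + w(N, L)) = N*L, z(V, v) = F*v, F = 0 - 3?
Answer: 1120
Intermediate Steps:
F = -3
z(V, v) = -3*v
w(N, L) = -2 + L*N/9 (w(N, L) = -2 + (N*L)/9 = -2 + (L*N)/9 = -2 + L*N/9)
(-560*1)*w(z(3, 0), 0) = (-560*1)*(-2 + (1/9)*0*(-3*0)) = -560*(-2 + (1/9)*0*0) = -560*(-2 + 0) = -560*(-2) = 1120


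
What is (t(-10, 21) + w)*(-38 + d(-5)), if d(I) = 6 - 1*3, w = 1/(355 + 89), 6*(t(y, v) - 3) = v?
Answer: -101045/444 ≈ -227.58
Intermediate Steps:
t(y, v) = 3 + v/6
w = 1/444 ≈ 0.0022523
d(I) = 3 (d(I) = 6 - 3 = 3)
(t(-10, 21) + w)*(-38 + d(-5)) = ((3 + (⅙)*21) + 1/444)*(-38 + 3) = ((3 + 7/2) + 1/444)*(-35) = (13/2 + 1/444)*(-35) = (2887/444)*(-35) = -101045/444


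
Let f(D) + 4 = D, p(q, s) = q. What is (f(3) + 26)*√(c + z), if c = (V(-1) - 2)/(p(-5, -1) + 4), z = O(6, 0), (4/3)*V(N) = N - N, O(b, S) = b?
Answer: 50*√2 ≈ 70.711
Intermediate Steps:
V(N) = 0 (V(N) = 3*(N - N)/4 = (¾)*0 = 0)
z = 6
f(D) = -4 + D
c = 2 (c = (0 - 2)/(-5 + 4) = -2/(-1) = -2*(-1) = 2)
(f(3) + 26)*√(c + z) = ((-4 + 3) + 26)*√(2 + 6) = (-1 + 26)*√8 = 25*(2*√2) = 50*√2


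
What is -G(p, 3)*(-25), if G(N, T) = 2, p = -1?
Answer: 50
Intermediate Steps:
-G(p, 3)*(-25) = -1*2*(-25) = -2*(-25) = 50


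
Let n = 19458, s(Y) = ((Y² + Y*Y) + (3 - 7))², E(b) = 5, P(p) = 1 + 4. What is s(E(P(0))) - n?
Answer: -17342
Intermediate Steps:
P(p) = 5
s(Y) = (-4 + 2*Y²)² (s(Y) = ((Y² + Y²) - 4)² = (2*Y² - 4)² = (-4 + 2*Y²)²)
s(E(P(0))) - n = 4*(-2 + 5²)² - 1*19458 = 4*(-2 + 25)² - 19458 = 4*23² - 19458 = 4*529 - 19458 = 2116 - 19458 = -17342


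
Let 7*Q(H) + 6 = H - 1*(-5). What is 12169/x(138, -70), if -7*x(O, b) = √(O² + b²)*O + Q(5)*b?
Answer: -425915/56998492 - 5877627*√5986/113996984 ≈ -3.9966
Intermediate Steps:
Q(H) = -⅐ + H/7 (Q(H) = -6/7 + (H - 1*(-5))/7 = -6/7 + (H + 5)/7 = -6/7 + (5 + H)/7 = -6/7 + (5/7 + H/7) = -⅐ + H/7)
x(O, b) = -4*b/49 - O*√(O² + b²)/7 (x(O, b) = -(√(O² + b²)*O + (-⅐ + (⅐)*5)*b)/7 = -(O*√(O² + b²) + (-⅐ + 5/7)*b)/7 = -(O*√(O² + b²) + 4*b/7)/7 = -(4*b/7 + O*√(O² + b²))/7 = -4*b/49 - O*√(O² + b²)/7)
12169/x(138, -70) = 12169/(-4/49*(-70) - ⅐*138*√(138² + (-70)²)) = 12169/(40/7 - ⅐*138*√(19044 + 4900)) = 12169/(40/7 - ⅐*138*√23944) = 12169/(40/7 - ⅐*138*2*√5986) = 12169/(40/7 - 276*√5986/7)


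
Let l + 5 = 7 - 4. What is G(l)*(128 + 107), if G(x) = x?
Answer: -470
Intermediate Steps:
l = -2 (l = -5 + (7 - 4) = -5 + 3 = -2)
G(l)*(128 + 107) = -2*(128 + 107) = -2*235 = -470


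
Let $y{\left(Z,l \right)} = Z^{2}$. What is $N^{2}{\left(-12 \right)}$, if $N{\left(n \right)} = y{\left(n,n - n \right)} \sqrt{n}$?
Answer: $-248832$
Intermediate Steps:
$N{\left(n \right)} = n^{\frac{5}{2}}$ ($N{\left(n \right)} = n^{2} \sqrt{n} = n^{\frac{5}{2}}$)
$N^{2}{\left(-12 \right)} = \left(\left(-12\right)^{\frac{5}{2}}\right)^{2} = \left(288 i \sqrt{3}\right)^{2} = -248832$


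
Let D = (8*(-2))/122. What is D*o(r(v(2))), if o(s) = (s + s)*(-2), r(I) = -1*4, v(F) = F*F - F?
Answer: -128/61 ≈ -2.0984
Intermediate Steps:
v(F) = F² - F
r(I) = -4
o(s) = -4*s (o(s) = (2*s)*(-2) = -4*s)
D = -8/61 (D = -16*1/122 = -8/61 ≈ -0.13115)
D*o(r(v(2))) = -(-32)*(-4)/61 = -8/61*16 = -128/61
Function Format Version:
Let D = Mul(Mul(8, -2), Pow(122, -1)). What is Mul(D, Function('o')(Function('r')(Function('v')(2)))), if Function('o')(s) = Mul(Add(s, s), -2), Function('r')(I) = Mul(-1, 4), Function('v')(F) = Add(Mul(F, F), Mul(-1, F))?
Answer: Rational(-128, 61) ≈ -2.0984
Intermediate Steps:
Function('v')(F) = Add(Pow(F, 2), Mul(-1, F))
Function('r')(I) = -4
Function('o')(s) = Mul(-4, s) (Function('o')(s) = Mul(Mul(2, s), -2) = Mul(-4, s))
D = Rational(-8, 61) (D = Mul(-16, Rational(1, 122)) = Rational(-8, 61) ≈ -0.13115)
Mul(D, Function('o')(Function('r')(Function('v')(2)))) = Mul(Rational(-8, 61), Mul(-4, -4)) = Mul(Rational(-8, 61), 16) = Rational(-128, 61)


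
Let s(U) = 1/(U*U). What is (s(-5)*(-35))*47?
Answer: -329/5 ≈ -65.800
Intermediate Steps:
s(U) = U⁻² (s(U) = 1/(U²) = U⁻²)
(s(-5)*(-35))*47 = (-35/(-5)²)*47 = ((1/25)*(-35))*47 = -7/5*47 = -329/5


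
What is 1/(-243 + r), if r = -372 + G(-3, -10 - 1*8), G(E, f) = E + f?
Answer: -1/636 ≈ -0.0015723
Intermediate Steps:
r = -393 (r = -372 + (-3 + (-10 - 1*8)) = -372 + (-3 + (-10 - 8)) = -372 + (-3 - 18) = -372 - 21 = -393)
1/(-243 + r) = 1/(-243 - 393) = 1/(-636) = -1/636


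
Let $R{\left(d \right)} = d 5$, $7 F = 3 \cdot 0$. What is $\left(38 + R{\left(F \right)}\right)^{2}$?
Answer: $1444$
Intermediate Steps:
$F = 0$ ($F = \frac{3 \cdot 0}{7} = \frac{1}{7} \cdot 0 = 0$)
$R{\left(d \right)} = 5 d$
$\left(38 + R{\left(F \right)}\right)^{2} = \left(38 + 5 \cdot 0\right)^{2} = \left(38 + 0\right)^{2} = 38^{2} = 1444$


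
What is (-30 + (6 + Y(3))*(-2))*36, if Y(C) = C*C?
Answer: -2160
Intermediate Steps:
Y(C) = C²
(-30 + (6 + Y(3))*(-2))*36 = (-30 + (6 + 3²)*(-2))*36 = (-30 + (6 + 9)*(-2))*36 = (-30 + 15*(-2))*36 = (-30 - 30)*36 = -60*36 = -2160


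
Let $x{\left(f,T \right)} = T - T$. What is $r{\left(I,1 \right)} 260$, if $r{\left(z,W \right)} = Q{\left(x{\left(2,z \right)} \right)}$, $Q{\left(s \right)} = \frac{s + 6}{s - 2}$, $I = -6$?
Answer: $-780$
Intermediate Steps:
$x{\left(f,T \right)} = 0$
$Q{\left(s \right)} = \frac{6 + s}{-2 + s}$
$r{\left(z,W \right)} = -3$ ($r{\left(z,W \right)} = \frac{6 + 0}{-2 + 0} = \frac{1}{-2} \cdot 6 = \left(- \frac{1}{2}\right) 6 = -3$)
$r{\left(I,1 \right)} 260 = \left(-3\right) 260 = -780$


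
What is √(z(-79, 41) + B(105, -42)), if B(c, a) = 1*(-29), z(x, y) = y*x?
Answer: 2*I*√817 ≈ 57.166*I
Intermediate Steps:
z(x, y) = x*y
B(c, a) = -29
√(z(-79, 41) + B(105, -42)) = √(-79*41 - 29) = √(-3239 - 29) = √(-3268) = 2*I*√817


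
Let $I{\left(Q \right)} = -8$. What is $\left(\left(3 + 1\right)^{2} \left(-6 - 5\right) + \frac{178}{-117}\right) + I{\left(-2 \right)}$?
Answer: $- \frac{21706}{117} \approx -185.52$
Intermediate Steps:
$\left(\left(3 + 1\right)^{2} \left(-6 - 5\right) + \frac{178}{-117}\right) + I{\left(-2 \right)} = \left(\left(3 + 1\right)^{2} \left(-6 - 5\right) + \frac{178}{-117}\right) - 8 = \left(4^{2} \left(-11\right) + 178 \left(- \frac{1}{117}\right)\right) - 8 = \left(16 \left(-11\right) - \frac{178}{117}\right) - 8 = \left(-176 - \frac{178}{117}\right) - 8 = - \frac{20770}{117} - 8 = - \frac{21706}{117}$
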